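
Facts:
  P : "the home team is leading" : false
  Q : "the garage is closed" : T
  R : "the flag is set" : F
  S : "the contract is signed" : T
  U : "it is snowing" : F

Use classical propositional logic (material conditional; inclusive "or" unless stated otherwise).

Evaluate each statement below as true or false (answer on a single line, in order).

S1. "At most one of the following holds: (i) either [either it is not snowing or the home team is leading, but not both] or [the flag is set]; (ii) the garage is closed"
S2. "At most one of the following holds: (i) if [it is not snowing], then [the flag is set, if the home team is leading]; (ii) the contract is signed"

S1: Parsed as ((¬U ⊕ P) ∨ R) ↑ Q

¬U = ¬F = T
¬U ⊕ P = T ⊕ F = T
(¬U ⊕ P) ∨ R = T ∨ F = T
((¬U ⊕ P) ∨ R) ↑ Q = T ↑ T = F
Thus S1 is false.

S2: Formalization: (¬U → (P → R)) ↑ S

¬U = ¬F = T
P → R = F → F = T
¬U → (P → R) = T → T = T
(¬U → (P → R)) ↑ S = T ↑ T = F
Thus S2 is false.

S1 False, S2 False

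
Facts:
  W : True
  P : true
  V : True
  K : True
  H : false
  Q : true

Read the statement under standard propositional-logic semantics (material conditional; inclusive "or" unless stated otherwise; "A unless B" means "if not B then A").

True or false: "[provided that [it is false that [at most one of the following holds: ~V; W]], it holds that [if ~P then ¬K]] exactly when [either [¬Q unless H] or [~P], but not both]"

In symbols: (¬(¬V ↑ W) → (¬P → ¬K)) ↔ ((¬Q ∨ H) ⊕ ¬P)

¬V = ¬T = F
¬V ↑ W = F ↑ T = T
¬(¬V ↑ W) = ¬T = F
¬P = ¬T = F
¬K = ¬T = F
¬P → ¬K = F → F = T
¬(¬V ↑ W) → (¬P → ¬K) = F → T = T
¬Q = ¬T = F
¬Q ∨ H = F ∨ F = F
¬P = ¬T = F
(¬Q ∨ H) ⊕ ¬P = F ⊕ F = F
(¬(¬V ↑ W) → (¬P → ¬K)) ↔ ((¬Q ∨ H) ⊕ ¬P) = T ↔ F = F

False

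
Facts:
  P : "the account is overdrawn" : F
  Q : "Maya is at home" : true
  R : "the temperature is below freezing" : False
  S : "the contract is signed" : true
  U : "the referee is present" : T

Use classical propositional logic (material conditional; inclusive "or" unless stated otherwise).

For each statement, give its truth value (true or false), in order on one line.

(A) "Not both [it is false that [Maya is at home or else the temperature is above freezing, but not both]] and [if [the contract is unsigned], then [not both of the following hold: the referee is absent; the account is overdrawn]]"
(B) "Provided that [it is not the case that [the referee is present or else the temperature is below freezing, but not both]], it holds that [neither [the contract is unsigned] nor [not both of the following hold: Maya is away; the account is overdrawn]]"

(A): This is ~(Q xor ~R) nand (~S -> (~U nand P)).

~R = ~F = T
Q xor ~R = T xor T = F
~(Q xor ~R) = ~F = T
~S = ~T = F
~U = ~T = F
~U nand P = F nand F = T
~S -> (~U nand P) = F -> T = T
~(Q xor ~R) nand (~S -> (~U nand P)) = T nand T = F
Thus (A) is false.

(B): Formalization: ~(U xor R) -> (~S nor (~Q nand P))

U xor R = T xor F = T
~(U xor R) = ~T = F
~S = ~T = F
~Q = ~T = F
~Q nand P = F nand F = T
~S nor (~Q nand P) = F nor T = F
~(U xor R) -> (~S nor (~Q nand P)) = F -> F = T
So (B) is true.

(A) False; (B) True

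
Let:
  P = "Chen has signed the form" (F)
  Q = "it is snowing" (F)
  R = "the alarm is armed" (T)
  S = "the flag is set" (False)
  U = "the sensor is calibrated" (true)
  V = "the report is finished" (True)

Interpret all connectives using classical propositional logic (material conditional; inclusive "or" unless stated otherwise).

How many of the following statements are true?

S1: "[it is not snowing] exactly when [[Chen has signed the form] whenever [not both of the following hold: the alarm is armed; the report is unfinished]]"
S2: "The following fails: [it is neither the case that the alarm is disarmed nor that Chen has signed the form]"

S1: Parsed as not Q iff ((R nand not V) -> P)

not Q = not False = True
not V = not True = False
R nand not V = True nand False = True
(R nand not V) -> P = True -> False = False
not Q iff ((R nand not V) -> P) = True iff False = False
Hence S1 is false.

S2: Formalization: not (not R nor P)

not R = not True = False
not R nor P = False nor False = True
not (not R nor P) = not True = False
Thus S2 is false.

0 of the 2 statements are true (none).

0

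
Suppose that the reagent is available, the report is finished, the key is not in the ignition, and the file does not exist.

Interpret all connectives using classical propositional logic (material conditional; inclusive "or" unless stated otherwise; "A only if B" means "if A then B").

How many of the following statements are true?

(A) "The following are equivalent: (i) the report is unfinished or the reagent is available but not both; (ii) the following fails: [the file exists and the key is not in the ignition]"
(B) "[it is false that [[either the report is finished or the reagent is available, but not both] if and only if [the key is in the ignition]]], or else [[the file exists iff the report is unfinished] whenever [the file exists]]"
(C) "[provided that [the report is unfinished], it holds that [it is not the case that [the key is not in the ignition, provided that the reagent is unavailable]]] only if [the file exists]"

Let Q = "the report is finished" (T), P = "the reagent is available" (T), S = "the file exists" (F), R = "the key is in the ignition" (F).

(A): Parsed as (¬Q ⊕ P) ↔ ¬(S ∧ ¬R)

¬Q = ¬T = F
¬Q ⊕ P = F ⊕ T = T
¬R = ¬F = T
S ∧ ¬R = F ∧ T = F
¬(S ∧ ¬R) = ¬F = T
(¬Q ⊕ P) ↔ ¬(S ∧ ¬R) = T ↔ T = T
Hence (A) is true.

(B): Parsed as ¬((Q ⊕ P) ↔ R) ∨ (S → (S ↔ ¬Q))

Q ⊕ P = T ⊕ T = F
(Q ⊕ P) ↔ R = F ↔ F = T
¬((Q ⊕ P) ↔ R) = ¬T = F
¬Q = ¬T = F
S ↔ ¬Q = F ↔ F = T
S → (S ↔ ¬Q) = F → T = T
¬((Q ⊕ P) ↔ R) ∨ (S → (S ↔ ¬Q)) = F ∨ T = T
Thus (B) is true.

(C): Parsed as (¬Q → ¬(¬P → ¬R)) → S

¬Q = ¬T = F
¬P = ¬T = F
¬R = ¬F = T
¬P → ¬R = F → T = T
¬(¬P → ¬R) = ¬T = F
¬Q → ¬(¬P → ¬R) = F → F = T
(¬Q → ¬(¬P → ¬R)) → S = T → F = F
Thus (C) is false.

True statements: 2.

2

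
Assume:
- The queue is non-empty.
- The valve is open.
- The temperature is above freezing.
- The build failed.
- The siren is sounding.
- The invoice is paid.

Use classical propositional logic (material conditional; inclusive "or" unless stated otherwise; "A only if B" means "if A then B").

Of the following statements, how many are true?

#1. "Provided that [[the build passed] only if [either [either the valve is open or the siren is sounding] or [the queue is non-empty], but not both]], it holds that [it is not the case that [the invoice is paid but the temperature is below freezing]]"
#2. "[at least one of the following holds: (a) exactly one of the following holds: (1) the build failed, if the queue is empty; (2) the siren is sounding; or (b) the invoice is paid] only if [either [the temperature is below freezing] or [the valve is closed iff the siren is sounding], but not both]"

1

Let S = "the build passed" (F), Q = "the valve is open" (T), U = "the siren is sounding" (T), P = "the queue is empty" (F), V = "the invoice is paid" (T), R = "the temperature is below freezing" (F).

#1: This is (S → ((Q ∨ U) ⊕ ¬P)) → ¬(V ∧ R).

Q ∨ U = T ∨ T = T
¬P = ¬F = T
(Q ∨ U) ⊕ ¬P = T ⊕ T = F
S → ((Q ∨ U) ⊕ ¬P) = F → F = T
V ∧ R = T ∧ F = F
¬(V ∧ R) = ¬F = T
(S → ((Q ∨ U) ⊕ ¬P)) → ¬(V ∧ R) = T → T = T
Hence #1 is true.

#2: In symbols: (((P → ¬S) ⊕ U) ∨ V) → (R ⊕ (¬Q ↔ U))

¬S = ¬F = T
P → ¬S = F → T = T
(P → ¬S) ⊕ U = T ⊕ T = F
((P → ¬S) ⊕ U) ∨ V = F ∨ T = T
¬Q = ¬T = F
¬Q ↔ U = F ↔ T = F
R ⊕ (¬Q ↔ U) = F ⊕ F = F
(((P → ¬S) ⊕ U) ∨ V) → (R ⊕ (¬Q ↔ U)) = T → F = F
Thus #2 is false.

Count: 1.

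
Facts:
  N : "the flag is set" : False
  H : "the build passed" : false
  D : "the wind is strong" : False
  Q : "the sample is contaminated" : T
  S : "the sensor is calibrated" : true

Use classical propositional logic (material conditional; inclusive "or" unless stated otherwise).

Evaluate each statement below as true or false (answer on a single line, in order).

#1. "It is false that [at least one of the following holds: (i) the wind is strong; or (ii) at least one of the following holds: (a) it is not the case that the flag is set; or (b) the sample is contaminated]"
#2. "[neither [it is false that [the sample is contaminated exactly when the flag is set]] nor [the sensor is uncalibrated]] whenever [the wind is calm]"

#1 false; #2 false

#1: Formalization: not (D or (not N or Q))

not N = not False = True
not N or Q = True or True = True
D or (not N or Q) = False or True = True
not (D or (not N or Q)) = not True = False
So #1 is false.

#2: This is not D -> (not (Q iff N) nor not S).

not D = not False = True
Q iff N = True iff False = False
not (Q iff N) = not False = True
not S = not True = False
not (Q iff N) nor not S = True nor False = False
not D -> (not (Q iff N) nor not S) = True -> False = False
Thus #2 is false.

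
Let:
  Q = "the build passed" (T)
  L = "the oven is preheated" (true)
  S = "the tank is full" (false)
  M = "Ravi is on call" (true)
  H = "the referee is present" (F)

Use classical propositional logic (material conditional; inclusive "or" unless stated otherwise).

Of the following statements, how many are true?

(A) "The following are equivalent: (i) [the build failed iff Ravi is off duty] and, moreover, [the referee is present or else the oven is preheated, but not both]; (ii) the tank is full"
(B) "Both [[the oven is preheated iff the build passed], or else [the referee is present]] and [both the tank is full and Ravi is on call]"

0

(A): Formalization: ((¬Q ↔ ¬M) ∧ (H ⊕ L)) ↔ S

¬Q = ¬T = F
¬M = ¬T = F
¬Q ↔ ¬M = F ↔ F = T
H ⊕ L = F ⊕ T = T
(¬Q ↔ ¬M) ∧ (H ⊕ L) = T ∧ T = T
((¬Q ↔ ¬M) ∧ (H ⊕ L)) ↔ S = T ↔ F = F
Thus (A) is false.

(B): This is ((L ↔ Q) ∨ H) ∧ (S ∧ M).

L ↔ Q = T ↔ T = T
(L ↔ Q) ∨ H = T ∨ F = T
S ∧ M = F ∧ T = F
((L ↔ Q) ∨ H) ∧ (S ∧ M) = T ∧ F = F
Hence (B) is false.

0 of the 2 statements are true (none).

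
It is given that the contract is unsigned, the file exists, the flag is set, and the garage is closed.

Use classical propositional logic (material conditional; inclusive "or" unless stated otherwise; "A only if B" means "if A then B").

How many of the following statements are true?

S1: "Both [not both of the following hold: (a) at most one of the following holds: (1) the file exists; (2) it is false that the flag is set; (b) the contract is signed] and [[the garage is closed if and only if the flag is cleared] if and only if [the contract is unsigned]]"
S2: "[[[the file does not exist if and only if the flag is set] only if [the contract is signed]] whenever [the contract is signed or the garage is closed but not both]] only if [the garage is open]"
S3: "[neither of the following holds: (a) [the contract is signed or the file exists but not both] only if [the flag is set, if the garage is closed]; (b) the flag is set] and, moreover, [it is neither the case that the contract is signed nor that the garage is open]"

0

Let Q = "the file exists" (T), R = "the flag is set" (T), P = "the contract is signed" (F), S = "the garage is closed" (T).

S1: Parsed as ((Q ↑ ¬R) ↑ P) ∧ ((S ↔ ¬R) ↔ ¬P)

¬R = ¬T = F
Q ↑ ¬R = T ↑ F = T
(Q ↑ ¬R) ↑ P = T ↑ F = T
¬R = ¬T = F
S ↔ ¬R = T ↔ F = F
¬P = ¬F = T
(S ↔ ¬R) ↔ ¬P = F ↔ T = F
((Q ↑ ¬R) ↑ P) ∧ ((S ↔ ¬R) ↔ ¬P) = T ∧ F = F
Hence S1 is false.

S2: Formalization: ((P ⊕ S) → ((¬Q ↔ R) → P)) → ¬S

P ⊕ S = F ⊕ T = T
¬Q = ¬T = F
¬Q ↔ R = F ↔ T = F
(¬Q ↔ R) → P = F → F = T
(P ⊕ S) → ((¬Q ↔ R) → P) = T → T = T
¬S = ¬T = F
((P ⊕ S) → ((¬Q ↔ R) → P)) → ¬S = T → F = F
So S2 is false.

S3: Parsed as (((P ⊕ Q) → (S → R)) ↓ R) ∧ (P ↓ ¬S)

P ⊕ Q = F ⊕ T = T
S → R = T → T = T
(P ⊕ Q) → (S → R) = T → T = T
((P ⊕ Q) → (S → R)) ↓ R = T ↓ T = F
¬S = ¬T = F
P ↓ ¬S = F ↓ F = T
(((P ⊕ Q) → (S → R)) ↓ R) ∧ (P ↓ ¬S) = F ∧ T = F
Hence S3 is false.

0 of the 3 statements are true (none).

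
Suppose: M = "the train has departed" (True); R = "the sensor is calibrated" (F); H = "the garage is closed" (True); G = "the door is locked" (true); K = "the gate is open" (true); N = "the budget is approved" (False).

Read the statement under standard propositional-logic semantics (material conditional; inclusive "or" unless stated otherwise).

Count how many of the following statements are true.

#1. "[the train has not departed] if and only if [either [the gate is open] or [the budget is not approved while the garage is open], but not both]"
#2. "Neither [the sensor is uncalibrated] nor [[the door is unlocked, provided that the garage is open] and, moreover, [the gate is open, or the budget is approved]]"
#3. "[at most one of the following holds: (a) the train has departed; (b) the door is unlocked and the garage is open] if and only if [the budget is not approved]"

1

#1: Parsed as ¬M ↔ (K ⊕ (¬N ∧ ¬H))

¬M = ¬T = F
¬N = ¬F = T
¬H = ¬T = F
¬N ∧ ¬H = T ∧ F = F
K ⊕ (¬N ∧ ¬H) = T ⊕ F = T
¬M ↔ (K ⊕ (¬N ∧ ¬H)) = F ↔ T = F
So #1 is false.

#2: Parsed as ¬R ↓ ((¬H → ¬G) ∧ (K ∨ N))

¬R = ¬F = T
¬H = ¬T = F
¬G = ¬T = F
¬H → ¬G = F → F = T
K ∨ N = T ∨ F = T
(¬H → ¬G) ∧ (K ∨ N) = T ∧ T = T
¬R ↓ ((¬H → ¬G) ∧ (K ∨ N)) = T ↓ T = F
So #2 is false.

#3: Parsed as (M ↑ (¬G ∧ ¬H)) ↔ ¬N

¬G = ¬T = F
¬H = ¬T = F
¬G ∧ ¬H = F ∧ F = F
M ↑ (¬G ∧ ¬H) = T ↑ F = T
¬N = ¬F = T
(M ↑ (¬G ∧ ¬H)) ↔ ¬N = T ↔ T = T
So #3 is true.

1 of the 3 statements is true.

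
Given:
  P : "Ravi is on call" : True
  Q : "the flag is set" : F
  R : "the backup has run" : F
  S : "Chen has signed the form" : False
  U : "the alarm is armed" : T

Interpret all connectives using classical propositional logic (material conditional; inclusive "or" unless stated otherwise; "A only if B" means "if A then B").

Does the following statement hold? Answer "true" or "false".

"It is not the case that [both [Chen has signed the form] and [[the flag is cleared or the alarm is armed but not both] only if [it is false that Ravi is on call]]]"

true

Formalization: ~(S & ((~Q xor U) -> ~P))

~Q = ~F = T
~Q xor U = T xor T = F
~P = ~T = F
(~Q xor U) -> ~P = F -> F = T
S & ((~Q xor U) -> ~P) = F & T = F
~(S & ((~Q xor U) -> ~P)) = ~F = T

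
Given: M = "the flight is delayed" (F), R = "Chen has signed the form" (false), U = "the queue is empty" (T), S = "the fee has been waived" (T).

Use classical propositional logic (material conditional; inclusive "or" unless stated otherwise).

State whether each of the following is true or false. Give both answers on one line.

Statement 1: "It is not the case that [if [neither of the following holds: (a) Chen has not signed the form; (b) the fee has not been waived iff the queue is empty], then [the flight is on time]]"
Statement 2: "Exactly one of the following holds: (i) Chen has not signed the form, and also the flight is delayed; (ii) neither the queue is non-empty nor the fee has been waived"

Statement 1 F / Statement 2 F

Statement 1: Parsed as not ((not R nor (not S iff U)) -> not M)

not R = not False = True
not S = not True = False
not S iff U = False iff True = False
not R nor (not S iff U) = True nor False = False
not M = not False = True
(not R nor (not S iff U)) -> not M = False -> True = True
not ((not R nor (not S iff U)) -> not M) = not True = False
So Statement 1 is false.

Statement 2: Parsed as (not R and M) xor (not U nor S)

not R = not False = True
not R and M = True and False = False
not U = not True = False
not U nor S = False nor True = False
(not R and M) xor (not U nor S) = False xor False = False
Hence Statement 2 is false.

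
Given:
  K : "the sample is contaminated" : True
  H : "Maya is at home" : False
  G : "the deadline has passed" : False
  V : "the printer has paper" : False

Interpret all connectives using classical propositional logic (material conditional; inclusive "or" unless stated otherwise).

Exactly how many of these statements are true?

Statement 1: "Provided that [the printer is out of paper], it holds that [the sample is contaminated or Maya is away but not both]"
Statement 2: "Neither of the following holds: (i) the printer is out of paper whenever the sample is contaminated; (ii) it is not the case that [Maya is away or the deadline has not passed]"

0

Statement 1: Parsed as ¬V → (K ⊕ ¬H)

¬V = ¬F = T
¬H = ¬F = T
K ⊕ ¬H = T ⊕ T = F
¬V → (K ⊕ ¬H) = T → F = F
So Statement 1 is false.

Statement 2: In symbols: (K → ¬V) ↓ ¬(¬H ∨ ¬G)

¬V = ¬F = T
K → ¬V = T → T = T
¬H = ¬F = T
¬G = ¬F = T
¬H ∨ ¬G = T ∨ T = T
¬(¬H ∨ ¬G) = ¬T = F
(K → ¬V) ↓ ¬(¬H ∨ ¬G) = T ↓ F = F
Hence Statement 2 is false.

0 of the 2 statements are true (none).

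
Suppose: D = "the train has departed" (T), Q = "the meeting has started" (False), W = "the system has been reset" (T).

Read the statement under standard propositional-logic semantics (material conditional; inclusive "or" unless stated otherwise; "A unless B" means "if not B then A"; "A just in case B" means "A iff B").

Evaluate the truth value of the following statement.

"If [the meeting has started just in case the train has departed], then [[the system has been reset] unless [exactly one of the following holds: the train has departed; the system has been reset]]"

Formalization: (Q <-> D) -> (W | (D xor W))

Q <-> D = F <-> T = F
D xor W = T xor T = F
W | (D xor W) = T | F = T
(Q <-> D) -> (W | (D xor W)) = F -> T = T

True.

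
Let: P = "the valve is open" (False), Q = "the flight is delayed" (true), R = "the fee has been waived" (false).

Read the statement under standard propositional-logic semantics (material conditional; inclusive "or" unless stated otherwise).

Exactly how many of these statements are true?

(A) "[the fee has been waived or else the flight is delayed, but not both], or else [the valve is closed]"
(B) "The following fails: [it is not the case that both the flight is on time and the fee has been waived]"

(A): In symbols: (R xor Q) | ~P

R xor Q = F xor T = T
~P = ~F = T
(R xor Q) | ~P = T | T = T
Thus (A) is true.

(B): This is ~(~Q nand R).

~Q = ~T = F
~Q nand R = F nand F = T
~(~Q nand R) = ~T = F
Thus (B) is false.

Count: 1.

1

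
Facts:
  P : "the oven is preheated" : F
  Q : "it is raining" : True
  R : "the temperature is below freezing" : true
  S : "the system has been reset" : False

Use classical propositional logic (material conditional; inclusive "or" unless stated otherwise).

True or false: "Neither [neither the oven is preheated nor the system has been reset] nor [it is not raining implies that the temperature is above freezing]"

False.

Values: P=F, S=F, Q=T, R=T.
In symbols: (P ↓ S) ↓ (¬Q → ¬R)

P ↓ S = F ↓ F = T
¬Q = ¬T = F
¬R = ¬T = F
¬Q → ¬R = F → F = T
(P ↓ S) ↓ (¬Q → ¬R) = T ↓ T = F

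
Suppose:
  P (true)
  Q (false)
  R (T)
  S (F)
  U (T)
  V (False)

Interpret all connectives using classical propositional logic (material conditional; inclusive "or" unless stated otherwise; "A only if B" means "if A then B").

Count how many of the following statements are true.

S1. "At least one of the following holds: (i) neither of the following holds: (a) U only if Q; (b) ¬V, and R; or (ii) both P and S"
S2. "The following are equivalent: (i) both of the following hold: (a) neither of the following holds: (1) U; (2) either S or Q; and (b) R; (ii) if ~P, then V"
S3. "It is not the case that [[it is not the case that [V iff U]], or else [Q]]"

0

S1: This is ((U -> Q) nor (~V & R)) | (P & S).

U -> Q = T -> F = F
~V = ~F = T
~V & R = T & T = T
(U -> Q) nor (~V & R) = F nor T = F
P & S = T & F = F
((U -> Q) nor (~V & R)) | (P & S) = F | F = F
Hence S1 is false.

S2: This is ((U nor (S | Q)) & R) <-> (~P -> V).

S | Q = F | F = F
U nor (S | Q) = T nor F = F
(U nor (S | Q)) & R = F & T = F
~P = ~T = F
~P -> V = F -> F = T
((U nor (S | Q)) & R) <-> (~P -> V) = F <-> T = F
Thus S2 is false.

S3: In symbols: ~(~(V <-> U) | Q)

V <-> U = F <-> T = F
~(V <-> U) = ~F = T
~(V <-> U) | Q = T | F = T
~(~(V <-> U) | Q) = ~T = F
So S3 is false.

Count: 0.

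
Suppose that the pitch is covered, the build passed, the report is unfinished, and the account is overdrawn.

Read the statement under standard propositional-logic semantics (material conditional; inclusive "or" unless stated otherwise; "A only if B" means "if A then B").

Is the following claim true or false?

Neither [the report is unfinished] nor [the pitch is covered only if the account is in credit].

False

Let M = "the report is finished" (F), K = "the pitch is covered" (T), D = "the account is overdrawn" (T).
This is ~M nor (K -> ~D).

~M = ~F = T
~D = ~T = F
K -> ~D = T -> F = F
~M nor (K -> ~D) = T nor F = F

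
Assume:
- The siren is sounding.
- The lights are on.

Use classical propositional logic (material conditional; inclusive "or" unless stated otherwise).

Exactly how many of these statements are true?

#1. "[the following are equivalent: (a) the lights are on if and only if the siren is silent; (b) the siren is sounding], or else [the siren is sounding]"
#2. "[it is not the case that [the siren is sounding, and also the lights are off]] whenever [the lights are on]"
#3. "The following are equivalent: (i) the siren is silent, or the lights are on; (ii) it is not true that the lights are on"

Let Q = "the lights are on" (T), P = "the siren is sounding" (T).

#1: Parsed as ((Q ↔ ¬P) ↔ P) ∨ P

¬P = ¬T = F
Q ↔ ¬P = T ↔ F = F
(Q ↔ ¬P) ↔ P = F ↔ T = F
((Q ↔ ¬P) ↔ P) ∨ P = F ∨ T = T
So #1 is true.

#2: In symbols: Q → ¬(P ∧ ¬Q)

¬Q = ¬T = F
P ∧ ¬Q = T ∧ F = F
¬(P ∧ ¬Q) = ¬F = T
Q → ¬(P ∧ ¬Q) = T → T = T
Hence #2 is true.

#3: Formalization: (¬P ∨ Q) ↔ ¬Q

¬P = ¬T = F
¬P ∨ Q = F ∨ T = T
¬Q = ¬T = F
(¬P ∨ Q) ↔ ¬Q = T ↔ F = F
So #3 is false.

True statements: 2 (#1, #2).

2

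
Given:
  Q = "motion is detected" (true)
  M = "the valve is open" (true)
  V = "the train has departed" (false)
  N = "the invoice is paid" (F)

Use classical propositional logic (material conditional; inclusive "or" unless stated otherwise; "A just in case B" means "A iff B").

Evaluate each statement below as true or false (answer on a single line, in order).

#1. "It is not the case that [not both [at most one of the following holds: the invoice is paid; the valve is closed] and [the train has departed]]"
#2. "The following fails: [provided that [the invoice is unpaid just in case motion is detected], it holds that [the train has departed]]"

#1 F; #2 T

#1: This is not ((N nand not M) nand V).

not M = not True = False
N nand not M = False nand False = True
(N nand not M) nand V = True nand False = True
not ((N nand not M) nand V) = not True = False
So #1 is false.

#2: Formalization: not ((not N iff Q) -> V)

not N = not False = True
not N iff Q = True iff True = True
(not N iff Q) -> V = True -> False = False
not ((not N iff Q) -> V) = not False = True
Hence #2 is true.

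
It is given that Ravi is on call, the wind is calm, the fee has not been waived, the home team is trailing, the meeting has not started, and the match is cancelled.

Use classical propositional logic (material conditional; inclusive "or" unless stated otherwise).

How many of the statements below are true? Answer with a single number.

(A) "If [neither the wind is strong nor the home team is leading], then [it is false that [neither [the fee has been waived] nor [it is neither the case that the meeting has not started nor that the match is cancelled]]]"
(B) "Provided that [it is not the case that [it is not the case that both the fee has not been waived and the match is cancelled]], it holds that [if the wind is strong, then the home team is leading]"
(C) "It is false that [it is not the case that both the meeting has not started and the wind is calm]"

Let U = "the wind is strong" (F), W = "the home team is leading" (F), S = "the fee has been waived" (F), N = "the meeting has started" (F), P = "the match is cancelled" (T).

(A): This is (U ↓ W) → ¬(S ↓ (¬N ↓ P)).

U ↓ W = F ↓ F = T
¬N = ¬F = T
¬N ↓ P = T ↓ T = F
S ↓ (¬N ↓ P) = F ↓ F = T
¬(S ↓ (¬N ↓ P)) = ¬T = F
(U ↓ W) → ¬(S ↓ (¬N ↓ P)) = T → F = F
So (A) is false.

(B): Formalization: ¬(¬S ↑ P) → (U → W)

¬S = ¬F = T
¬S ↑ P = T ↑ T = F
¬(¬S ↑ P) = ¬F = T
U → W = F → F = T
¬(¬S ↑ P) → (U → W) = T → T = T
Hence (B) is true.

(C): In symbols: ¬(¬N ↑ ¬U)

¬N = ¬F = T
¬U = ¬F = T
¬N ↑ ¬U = T ↑ T = F
¬(¬N ↑ ¬U) = ¬F = T
Thus (C) is true.

2 of the 3 statements are true ((B), (C)).

2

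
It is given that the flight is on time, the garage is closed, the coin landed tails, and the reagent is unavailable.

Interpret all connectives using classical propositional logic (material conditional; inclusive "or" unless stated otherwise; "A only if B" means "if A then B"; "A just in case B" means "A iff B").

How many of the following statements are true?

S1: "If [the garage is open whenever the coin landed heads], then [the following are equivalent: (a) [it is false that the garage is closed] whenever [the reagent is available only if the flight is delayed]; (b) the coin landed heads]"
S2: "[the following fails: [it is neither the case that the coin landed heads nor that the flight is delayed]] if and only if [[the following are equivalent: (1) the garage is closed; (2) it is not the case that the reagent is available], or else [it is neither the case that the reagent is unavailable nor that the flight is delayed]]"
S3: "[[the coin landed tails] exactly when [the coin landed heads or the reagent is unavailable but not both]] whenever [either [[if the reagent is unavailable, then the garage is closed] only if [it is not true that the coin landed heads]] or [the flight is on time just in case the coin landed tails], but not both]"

Let R = "the coin landed heads" (F), Q = "the garage is closed" (T), S = "the reagent is available" (F), P = "the flight is delayed" (F).

S1: This is (R -> ~Q) -> (((S -> P) -> ~Q) <-> R).

~Q = ~T = F
R -> ~Q = F -> F = T
S -> P = F -> F = T
~Q = ~T = F
(S -> P) -> ~Q = T -> F = F
((S -> P) -> ~Q) <-> R = F <-> F = T
(R -> ~Q) -> (((S -> P) -> ~Q) <-> R) = T -> T = T
Hence S1 is true.

S2: Formalization: ~(R nor P) <-> ((Q <-> ~S) | (~S nor P))

R nor P = F nor F = T
~(R nor P) = ~T = F
~S = ~F = T
Q <-> ~S = T <-> T = T
~S = ~F = T
~S nor P = T nor F = F
(Q <-> ~S) | (~S nor P) = T | F = T
~(R nor P) <-> ((Q <-> ~S) | (~S nor P)) = F <-> T = F
Thus S2 is false.

S3: Parsed as (((~S -> Q) -> ~R) xor (~P <-> ~R)) -> (~R <-> (R xor ~S))

~S = ~F = T
~S -> Q = T -> T = T
~R = ~F = T
(~S -> Q) -> ~R = T -> T = T
~P = ~F = T
~R = ~F = T
~P <-> ~R = T <-> T = T
((~S -> Q) -> ~R) xor (~P <-> ~R) = T xor T = F
~R = ~F = T
~S = ~F = T
R xor ~S = F xor T = T
~R <-> (R xor ~S) = T <-> T = T
(((~S -> Q) -> ~R) xor (~P <-> ~R)) -> (~R <-> (R xor ~S)) = F -> T = T
So S3 is true.

2 of the 3 statements are true (S1, S3).

2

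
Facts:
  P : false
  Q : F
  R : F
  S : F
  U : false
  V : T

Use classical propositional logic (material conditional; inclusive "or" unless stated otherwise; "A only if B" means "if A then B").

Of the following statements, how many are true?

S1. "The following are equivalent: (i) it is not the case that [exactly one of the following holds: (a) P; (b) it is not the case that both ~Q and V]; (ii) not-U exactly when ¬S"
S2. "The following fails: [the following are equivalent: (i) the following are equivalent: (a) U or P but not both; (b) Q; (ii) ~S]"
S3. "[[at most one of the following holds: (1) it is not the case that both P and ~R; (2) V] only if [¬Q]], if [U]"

2

S1: Formalization: ~(P xor (~Q nand V)) <-> (~U <-> ~S)

~Q = ~F = T
~Q nand V = T nand T = F
P xor (~Q nand V) = F xor F = F
~(P xor (~Q nand V)) = ~F = T
~U = ~F = T
~S = ~F = T
~U <-> ~S = T <-> T = T
~(P xor (~Q nand V)) <-> (~U <-> ~S) = T <-> T = T
Thus S1 is true.

S2: Formalization: ~(((U xor P) <-> Q) <-> ~S)

U xor P = F xor F = F
(U xor P) <-> Q = F <-> F = T
~S = ~F = T
((U xor P) <-> Q) <-> ~S = T <-> T = T
~(((U xor P) <-> Q) <-> ~S) = ~T = F
Hence S2 is false.

S3: In symbols: U -> (((P nand ~R) nand V) -> ~Q)

~R = ~F = T
P nand ~R = F nand T = T
(P nand ~R) nand V = T nand T = F
~Q = ~F = T
((P nand ~R) nand V) -> ~Q = F -> T = T
U -> (((P nand ~R) nand V) -> ~Q) = F -> T = T
Hence S3 is true.

2 of the 3 statements are true (S1, S3).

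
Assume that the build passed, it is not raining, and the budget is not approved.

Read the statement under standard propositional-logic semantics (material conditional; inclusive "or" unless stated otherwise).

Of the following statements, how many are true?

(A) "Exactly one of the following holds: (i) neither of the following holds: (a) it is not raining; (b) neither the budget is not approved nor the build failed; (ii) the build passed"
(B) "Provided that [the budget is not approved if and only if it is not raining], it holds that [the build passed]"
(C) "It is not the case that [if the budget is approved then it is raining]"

2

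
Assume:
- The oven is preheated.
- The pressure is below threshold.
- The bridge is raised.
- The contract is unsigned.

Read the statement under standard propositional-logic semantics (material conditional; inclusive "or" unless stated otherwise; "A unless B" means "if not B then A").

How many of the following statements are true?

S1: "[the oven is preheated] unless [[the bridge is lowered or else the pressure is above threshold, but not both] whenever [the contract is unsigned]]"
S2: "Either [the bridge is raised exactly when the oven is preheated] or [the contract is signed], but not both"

Let P = "the oven is preheated" (T), S = "the contract is signed" (F), R = "the bridge is raised" (T), Q = "the pressure is above threshold" (F).

S1: Parsed as P ∨ (¬S → (¬R ⊕ Q))

¬S = ¬F = T
¬R = ¬T = F
¬R ⊕ Q = F ⊕ F = F
¬S → (¬R ⊕ Q) = T → F = F
P ∨ (¬S → (¬R ⊕ Q)) = T ∨ F = T
Hence S1 is true.

S2: Parsed as (R ↔ P) ⊕ S

R ↔ P = T ↔ T = T
(R ↔ P) ⊕ S = T ⊕ F = T
So S2 is true.

2 of the 2 statements are true (S1, S2).

2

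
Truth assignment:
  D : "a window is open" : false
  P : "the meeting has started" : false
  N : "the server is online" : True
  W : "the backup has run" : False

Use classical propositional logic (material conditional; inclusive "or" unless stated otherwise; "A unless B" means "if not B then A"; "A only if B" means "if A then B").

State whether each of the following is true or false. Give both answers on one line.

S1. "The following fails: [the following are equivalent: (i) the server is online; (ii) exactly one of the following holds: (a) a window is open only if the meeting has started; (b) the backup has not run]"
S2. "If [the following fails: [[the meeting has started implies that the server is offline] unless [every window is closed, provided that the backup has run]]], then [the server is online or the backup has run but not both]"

S1 true; S2 true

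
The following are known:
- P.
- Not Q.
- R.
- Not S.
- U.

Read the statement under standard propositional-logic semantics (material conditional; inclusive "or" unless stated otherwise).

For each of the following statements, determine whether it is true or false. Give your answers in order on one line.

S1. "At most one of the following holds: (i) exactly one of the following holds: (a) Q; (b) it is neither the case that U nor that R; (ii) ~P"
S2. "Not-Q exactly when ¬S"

S1 true; S2 true

S1: Parsed as (Q xor (U nor R)) nand not P

U nor R = True nor True = False
Q xor (U nor R) = False xor False = False
not P = not True = False
(Q xor (U nor R)) nand not P = False nand False = True
So S1 is true.

S2: This is not Q iff not S.

not Q = not False = True
not S = not False = True
not Q iff not S = True iff True = True
Thus S2 is true.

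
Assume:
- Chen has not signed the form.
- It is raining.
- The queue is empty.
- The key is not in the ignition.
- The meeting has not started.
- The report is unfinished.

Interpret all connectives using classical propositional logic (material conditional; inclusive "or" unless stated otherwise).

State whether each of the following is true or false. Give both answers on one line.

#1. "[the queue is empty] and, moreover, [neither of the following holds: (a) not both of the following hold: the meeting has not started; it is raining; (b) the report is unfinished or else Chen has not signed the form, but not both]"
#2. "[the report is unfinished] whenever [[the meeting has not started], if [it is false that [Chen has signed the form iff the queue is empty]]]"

Let M = "the queue is empty" (T), K = "the meeting has started" (F), D = "it is raining" (T), N = "the report is finished" (F), U = "Chen has signed the form" (F).

#1: Parsed as M & ((~K nand D) nor (~N xor ~U))

~K = ~F = T
~K nand D = T nand T = F
~N = ~F = T
~U = ~F = T
~N xor ~U = T xor T = F
(~K nand D) nor (~N xor ~U) = F nor F = T
M & ((~K nand D) nor (~N xor ~U)) = T & T = T
So #1 is true.

#2: Formalization: (~(U <-> M) -> ~K) -> ~N

U <-> M = F <-> T = F
~(U <-> M) = ~F = T
~K = ~F = T
~(U <-> M) -> ~K = T -> T = T
~N = ~F = T
(~(U <-> M) -> ~K) -> ~N = T -> T = T
Hence #2 is true.

#1 True; #2 True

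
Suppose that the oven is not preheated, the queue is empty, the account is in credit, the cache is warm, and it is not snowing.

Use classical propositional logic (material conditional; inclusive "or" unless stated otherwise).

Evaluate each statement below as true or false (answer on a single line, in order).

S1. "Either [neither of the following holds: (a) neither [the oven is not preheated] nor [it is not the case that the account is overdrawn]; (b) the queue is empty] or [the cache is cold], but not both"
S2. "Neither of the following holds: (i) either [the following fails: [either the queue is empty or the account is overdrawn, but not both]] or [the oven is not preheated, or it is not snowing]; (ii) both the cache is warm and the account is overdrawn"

S1 False, S2 False

Let P = "the oven is preheated" (F), L = "the account is overdrawn" (F), M = "the queue is empty" (T), U = "the cache is warm" (T), R = "it is snowing" (F).

S1: Parsed as ((~P nor ~L) nor M) xor ~U

~P = ~F = T
~L = ~F = T
~P nor ~L = T nor T = F
(~P nor ~L) nor M = F nor T = F
~U = ~T = F
((~P nor ~L) nor M) xor ~U = F xor F = F
Thus S1 is false.

S2: This is (~(M xor L) | (~P | ~R)) nor (U & L).

M xor L = T xor F = T
~(M xor L) = ~T = F
~P = ~F = T
~R = ~F = T
~P | ~R = T | T = T
~(M xor L) | (~P | ~R) = F | T = T
U & L = T & F = F
(~(M xor L) | (~P | ~R)) nor (U & L) = T nor F = F
Hence S2 is false.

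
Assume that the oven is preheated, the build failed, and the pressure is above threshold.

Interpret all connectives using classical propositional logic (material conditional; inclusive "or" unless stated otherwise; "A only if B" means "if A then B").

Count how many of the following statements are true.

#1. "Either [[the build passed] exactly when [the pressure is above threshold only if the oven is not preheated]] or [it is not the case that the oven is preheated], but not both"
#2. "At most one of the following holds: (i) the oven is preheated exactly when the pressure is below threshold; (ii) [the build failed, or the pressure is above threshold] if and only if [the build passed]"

Let Q = "the build passed" (F), R = "the pressure is above threshold" (T), P = "the oven is preheated" (T).

#1: This is (Q <-> (R -> ~P)) xor ~P.

~P = ~T = F
R -> ~P = T -> F = F
Q <-> (R -> ~P) = F <-> F = T
~P = ~T = F
(Q <-> (R -> ~P)) xor ~P = T xor F = T
Hence #1 is true.

#2: Parsed as (P <-> ~R) nand ((~Q | R) <-> Q)

~R = ~T = F
P <-> ~R = T <-> F = F
~Q = ~F = T
~Q | R = T | T = T
(~Q | R) <-> Q = T <-> F = F
(P <-> ~R) nand ((~Q | R) <-> Q) = F nand F = T
Thus #2 is true.

Count: 2.

2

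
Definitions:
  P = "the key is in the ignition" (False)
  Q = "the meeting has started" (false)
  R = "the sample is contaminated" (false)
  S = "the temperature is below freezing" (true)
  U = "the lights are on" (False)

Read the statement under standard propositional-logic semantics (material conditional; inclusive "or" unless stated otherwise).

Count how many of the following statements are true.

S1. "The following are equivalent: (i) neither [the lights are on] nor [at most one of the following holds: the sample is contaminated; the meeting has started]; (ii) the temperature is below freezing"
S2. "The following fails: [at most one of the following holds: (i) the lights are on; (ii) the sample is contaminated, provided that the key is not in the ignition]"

S1: Parsed as (U nor (R nand Q)) iff S

R nand Q = False nand False = True
U nor (R nand Q) = False nor True = False
(U nor (R nand Q)) iff S = False iff True = False
Hence S1 is false.

S2: In symbols: not (U nand (not P -> R))

not P = not False = True
not P -> R = True -> False = False
U nand (not P -> R) = False nand False = True
not (U nand (not P -> R)) = not True = False
So S2 is false.

Count: 0.

0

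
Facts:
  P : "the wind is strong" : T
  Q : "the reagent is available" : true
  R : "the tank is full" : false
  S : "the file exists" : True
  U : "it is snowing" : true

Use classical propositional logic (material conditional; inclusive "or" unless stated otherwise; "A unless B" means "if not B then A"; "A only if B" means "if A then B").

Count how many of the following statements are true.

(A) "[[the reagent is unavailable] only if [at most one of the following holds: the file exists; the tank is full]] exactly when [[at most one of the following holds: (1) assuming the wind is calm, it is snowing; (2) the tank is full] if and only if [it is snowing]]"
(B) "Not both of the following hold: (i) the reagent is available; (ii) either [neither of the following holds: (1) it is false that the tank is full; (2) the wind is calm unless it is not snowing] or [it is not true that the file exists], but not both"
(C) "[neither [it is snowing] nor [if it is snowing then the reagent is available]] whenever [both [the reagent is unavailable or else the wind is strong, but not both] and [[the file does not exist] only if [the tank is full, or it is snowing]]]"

(A): Parsed as (¬Q → (S ↑ R)) ↔ (((¬P → U) ↑ R) ↔ U)

¬Q = ¬T = F
S ↑ R = T ↑ F = T
¬Q → (S ↑ R) = F → T = T
¬P = ¬T = F
¬P → U = F → T = T
(¬P → U) ↑ R = T ↑ F = T
((¬P → U) ↑ R) ↔ U = T ↔ T = T
(¬Q → (S ↑ R)) ↔ (((¬P → U) ↑ R) ↔ U) = T ↔ T = T
Hence (A) is true.

(B): Formalization: Q ↑ ((¬R ↓ (¬P ∨ ¬U)) ⊕ ¬S)

¬R = ¬F = T
¬P = ¬T = F
¬U = ¬T = F
¬P ∨ ¬U = F ∨ F = F
¬R ↓ (¬P ∨ ¬U) = T ↓ F = F
¬S = ¬T = F
(¬R ↓ (¬P ∨ ¬U)) ⊕ ¬S = F ⊕ F = F
Q ↑ ((¬R ↓ (¬P ∨ ¬U)) ⊕ ¬S) = T ↑ F = T
So (B) is true.

(C): This is ((¬Q ⊕ P) ∧ (¬S → (R ∨ U))) → (U ↓ (U → Q)).

¬Q = ¬T = F
¬Q ⊕ P = F ⊕ T = T
¬S = ¬T = F
R ∨ U = F ∨ T = T
¬S → (R ∨ U) = F → T = T
(¬Q ⊕ P) ∧ (¬S → (R ∨ U)) = T ∧ T = T
U → Q = T → T = T
U ↓ (U → Q) = T ↓ T = F
((¬Q ⊕ P) ∧ (¬S → (R ∨ U))) → (U ↓ (U → Q)) = T → F = F
So (C) is false.

Count: 2.

2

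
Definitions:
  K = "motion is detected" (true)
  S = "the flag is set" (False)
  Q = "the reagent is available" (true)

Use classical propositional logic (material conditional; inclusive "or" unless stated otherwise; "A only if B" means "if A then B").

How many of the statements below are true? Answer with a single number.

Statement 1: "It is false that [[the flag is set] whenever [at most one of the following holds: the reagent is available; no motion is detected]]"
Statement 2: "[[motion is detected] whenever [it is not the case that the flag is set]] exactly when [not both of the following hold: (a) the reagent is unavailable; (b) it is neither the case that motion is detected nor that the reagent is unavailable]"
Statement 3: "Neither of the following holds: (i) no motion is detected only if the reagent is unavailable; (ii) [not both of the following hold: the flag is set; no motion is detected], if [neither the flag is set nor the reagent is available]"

2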